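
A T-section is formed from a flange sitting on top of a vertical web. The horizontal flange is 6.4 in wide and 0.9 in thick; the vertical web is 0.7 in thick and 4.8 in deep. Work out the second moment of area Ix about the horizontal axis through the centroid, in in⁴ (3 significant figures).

Ix ≈ 24.1 in⁴

Split into non-overlapping primitives; take the origin at the lower-left of the bounding box.
Flange: 6.4 × 0.9, A = 5.76 in², y = 5.25 in, Ī = 0.3888 in⁴.
Web: 0.7 × 4.8, A = 3.36 in², y = 2.4 in, Ī = 6.4512 in⁴.
Centroid: ȳ = ΣA·y / ΣA = 4.2 in.
Transfer each piece to the horizontal axis through the centroid using Ī + A·d² with d = y − 4.2:
  flange: d = 1.05 in → contributes +6.7392 in⁴
  web: d = -1.8 in → contributes +17.338 in⁴
Total I = 24.077 in⁴.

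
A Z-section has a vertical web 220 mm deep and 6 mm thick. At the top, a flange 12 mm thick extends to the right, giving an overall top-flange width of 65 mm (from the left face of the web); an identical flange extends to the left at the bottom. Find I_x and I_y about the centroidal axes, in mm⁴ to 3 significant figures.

Decompose the section into non-overlapping parts with the origin at the bottom-left of its bounding rectangle.
Web: 6 × 220, A = 1 320 mm², y = 110 mm, Ī = 5 324 000 mm⁴.
Top flange (beyond web): 59 × 12, A = 708 mm², y = 214 mm, Ī = 8 496 mm⁴.
Bottom flange (beyond web): 59 × 12, A = 708 mm², y = 6 mm, Ī = 8 496 mm⁴.
Centroid: ȳ = ΣA·y / ΣA = 110 mm.
Transfer each piece to the centroidal x-axis using Ī + A·d² with d = y − 110:
  web: d = 0 mm → contributes +5 324 000 mm⁴
  top flange (beyond web): d = 104 mm → contributes +7 666 224 mm⁴
  bottom flange (beyond web): d = -104 mm → contributes +7 666 224 mm⁴
Total I = 20 656 448 mm⁴.
For the y-axis: x̄ = 62 mm.
Repeating about the centroidal y-axis gives I_y = 1 910 368 mm⁴.

I_x ≈ 2.07 × 10⁷ mm⁴, I_y ≈ 1.91 × 10⁶ mm⁴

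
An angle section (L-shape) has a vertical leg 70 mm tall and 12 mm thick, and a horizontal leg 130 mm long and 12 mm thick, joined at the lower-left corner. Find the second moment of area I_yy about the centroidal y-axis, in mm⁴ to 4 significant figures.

I_yy ≈ 3.881 × 10⁶ mm⁴

Decompose the section into non-overlapping parts with the origin at the bottom-left of its bounding rectangle.
Vertical leg: 12 × 70, A = 840 mm², x = 6 mm, Ī = 10 080 mm⁴.
Horizontal leg (remainder): 118 × 12, A = 1 416 mm², x = 71 mm, Ī = 1 643 032 mm⁴.
Centroid: x̄ = ΣA·x / ΣA = 46.7979 mm.
Transfer each piece to the centroidal y-axis using Ī + A·d² with d = x − 46.7979:
  vertical leg: d = -40.7979 mm → contributes +1 408 232 mm⁴
  horizontal leg (remainder): d = 24.2021 mm → contributes +2 472 444 mm⁴
Total I = 3 880 676 mm⁴.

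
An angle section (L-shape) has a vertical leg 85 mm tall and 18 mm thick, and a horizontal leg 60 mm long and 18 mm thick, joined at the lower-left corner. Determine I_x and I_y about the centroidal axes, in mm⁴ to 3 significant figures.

Treat the section as a set of non-overlapping primitives; coordinates are from the bounding-box lower-left.
Vertical leg: 18 × 85, A = 1 530 mm², y = 42.5 mm, Ī = 921 188 mm⁴.
Horizontal leg (remainder): 42 × 18, A = 756 mm², y = 9 mm, Ī = 20 412 mm⁴.
Centroid: ȳ = ΣA·y / ΣA = 31.421 mm.
Transfer each piece to the centroidal x-axis using Ī + A·d² with d = y − 31.421:
  vertical leg: d = 11.079 mm → contributes +1 108 977 mm⁴
  horizontal leg (remainder): d = -22.421 mm → contributes +400 463 mm⁴
Total I = 1 509 440 mm⁴.
For the y-axis: x̄ = 18.921 mm.
Repeating about the centroidal y-axis gives I_y = 607 828 mm⁴.

I_x ≈ 1.51 × 10⁶ mm⁴, I_y ≈ 6.08 × 10⁵ mm⁴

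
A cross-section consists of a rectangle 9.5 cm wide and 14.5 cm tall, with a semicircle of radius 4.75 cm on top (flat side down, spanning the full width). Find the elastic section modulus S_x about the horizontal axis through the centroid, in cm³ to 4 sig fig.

S_x ≈ 483.9 cm³

Treat the section as a set of non-overlapping primitives; coordinates are from the bounding-box lower-left.
Rectangular body: 9.5 × 14.5, A = 137.75 cm², y = 7.25 cm, Ī = 2413.49 cm⁴.
Semicircular cap: semicircle r = 4.75, A = 35.4411 cm², y = 16.516 cm, Ī = 55.8736 cm⁴.
Centroid: ȳ = ΣA·y / ΣA = 9.14615 cm.
Transfer each piece to the horizontal axis through the centroid using Ī + A·d² with d = y − 9.14615:
  rectangular body: d = -1.89615 cm → contributes +2908.76 cm⁴
  semicircular cap: d = 7.36982 cm → contributes +1980.83 cm⁴
Total I = 4889.58 cm⁴.
Extreme fibre distance c = 10.1039 cm; S = I/c = 483.933 cm³.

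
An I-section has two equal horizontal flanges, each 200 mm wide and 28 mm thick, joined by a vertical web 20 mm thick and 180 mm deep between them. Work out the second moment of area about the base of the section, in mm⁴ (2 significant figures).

Break the section into simple shapes (no overlaps), measuring from the bottom-left corner of the bounding box.
Bottom flange: 200 × 28, A = 5 600 mm², y = 14 mm, Ī = 365 867 mm⁴.
Web: 20 × 180, A = 3 600 mm², y = 118 mm, Ī = 9 720 000 mm⁴.
Top flange: 200 × 28, A = 5 600 mm², y = 222 mm, Ī = 365 867 mm⁴.
Transfer each piece to a horizontal axis along the bottom face using Ī + A·d² with d = y − 0:
  bottom flange: d = 14 mm → contributes +1 463 467 mm⁴
  web: d = 118 mm → contributes +59 846 400 mm⁴
  top flange: d = 222 mm → contributes +276 356 267 mm⁴
Total I = 337 666 133 mm⁴.

I_base ≈ 3.4 × 10⁸ mm⁴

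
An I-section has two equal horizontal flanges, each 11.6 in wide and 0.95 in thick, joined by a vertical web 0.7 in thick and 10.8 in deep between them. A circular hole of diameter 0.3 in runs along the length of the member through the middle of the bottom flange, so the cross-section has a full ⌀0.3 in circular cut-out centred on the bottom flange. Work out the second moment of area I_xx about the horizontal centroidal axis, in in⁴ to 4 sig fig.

Split into non-overlapping primitives; take the origin at the lower-left of the bounding box.
Bottom flange: 11.6 × 0.95, A = 11.02 in², y = 0.475 in, Ī = 0.828796 in⁴.
Web: 0.7 × 10.8, A = 7.56 in², y = 6.35 in, Ī = 73.4832 in⁴.
Top flange: 11.6 × 0.95, A = 11.02 in², y = 12.225 in, Ī = 0.828796 in⁴.
Hole (subtracted): ⌀0.3, A = 0.0706858 in², y = 0.475 in, Ī = 0.000397608 in⁴.
Centroid: ȳ = ΣA·y / ΣA = 6.36406 in.
Transfer each piece to the horizontal centroidal axis using Ī + A·d² with d = y − 6.36406:
  bottom flange: d = -5.88906 in → contributes +383.014 in⁴
  web: d = -0.0140633 in → contributes +73.4847 in⁴
  top flange: d = 5.86094 in → contributes +379.372 in⁴
  hole: d = -5.88906 in → contributes −2.45186 in⁴
Total I = 833.419 in⁴.

I_xx ≈ 833.4 in⁴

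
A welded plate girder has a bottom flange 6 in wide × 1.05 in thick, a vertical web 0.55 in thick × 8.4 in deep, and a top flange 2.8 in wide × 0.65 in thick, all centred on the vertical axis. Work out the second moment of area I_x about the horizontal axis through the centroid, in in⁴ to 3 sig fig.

I_x ≈ 169 in⁴

Treat the section as a set of non-overlapping primitives; coordinates are from the bounding-box lower-left.
Bottom plate: 6 × 1.05, A = 6.3 in², y = 0.525 in, Ī = 0.57881 in⁴.
Web plate: 0.55 × 8.4, A = 4.62 in², y = 5.25 in, Ī = 27.166 in⁴.
Top plate: 2.8 × 0.65, A = 1.82 in², y = 9.775 in, Ī = 0.064079 in⁴.
Centroid: ȳ = ΣA·y / ΣA = 3.5599 in.
Transfer each piece to the horizontal axis through the centroid using Ī + A·d² with d = y − 3.5599:
  bottom plate: d = -3.0349 in → contributes +58.605 in⁴
  web plate: d = 1.6901 in → contributes +40.362 in⁴
  top plate: d = 6.2151 in → contributes +70.366 in⁴
Total I = 169.33 in⁴.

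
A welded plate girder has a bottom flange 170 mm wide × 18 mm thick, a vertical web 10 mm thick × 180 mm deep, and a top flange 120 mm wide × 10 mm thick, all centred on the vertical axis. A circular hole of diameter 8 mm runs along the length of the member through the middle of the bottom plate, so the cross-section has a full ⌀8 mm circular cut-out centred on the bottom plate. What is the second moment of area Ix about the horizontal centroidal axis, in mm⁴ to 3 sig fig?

Split into non-overlapping primitives; take the origin at the lower-left of the bounding box.
Bottom plate: 170 × 18, A = 3 060 mm², y = 9 mm, Ī = 82 620 mm⁴.
Web plate: 10 × 180, A = 1 800 mm², y = 108 mm, Ī = 4 860 000 mm⁴.
Top plate: 120 × 10, A = 1 200 mm², y = 203 mm, Ī = 10 000 mm⁴.
Hole (subtracted): ⌀8, A = 50.265 mm², y = 9 mm, Ī = 201.06 mm⁴.
Centroid: ȳ = ΣA·y / ΣA = 77.389 mm.
Transfer each piece to the horizontal centroidal axis using Ī + A·d² with d = y − 77.389:
  bottom plate: d = -68.389 mm → contributes +14 394 428 mm⁴
  web plate: d = 30.611 mm → contributes +6 546 655 mm⁴
  top plate: d = 125.61 mm → contributes +18 943 735 mm⁴
  hole: d = -68.389 mm → contributes −235 296 mm⁴
Total I = 39 649 522 mm⁴.

Ix ≈ 3.96 × 10⁷ mm⁴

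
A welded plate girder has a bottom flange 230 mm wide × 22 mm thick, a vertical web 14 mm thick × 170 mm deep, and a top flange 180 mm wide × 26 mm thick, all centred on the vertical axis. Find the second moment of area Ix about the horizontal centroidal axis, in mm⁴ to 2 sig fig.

Ix ≈ 9.8 × 10⁷ mm⁴

Split into non-overlapping primitives; take the origin at the lower-left of the bounding box.
Bottom plate: 230 × 22, A = 5 060 mm², y = 11 mm, Ī = 204 087 mm⁴.
Web plate: 14 × 170, A = 2 380 mm², y = 107 mm, Ī = 5 731 833 mm⁴.
Top plate: 180 × 26, A = 4 680 mm², y = 205 mm, Ī = 263 640 mm⁴.
Centroid: ȳ = ΣA·y / ΣA = 104.8 mm.
Transfer each piece to the horizontal centroidal axis using Ī + A·d² with d = y − 104.8:
  bottom plate: d = -93.76 mm → contributes +44 688 486 mm⁴
  web plate: d = 2.238 mm → contributes +5 743 750 mm⁴
  top plate: d = 100.2 mm → contributes +47 286 320 mm⁴
Total I = 97 718 556 mm⁴.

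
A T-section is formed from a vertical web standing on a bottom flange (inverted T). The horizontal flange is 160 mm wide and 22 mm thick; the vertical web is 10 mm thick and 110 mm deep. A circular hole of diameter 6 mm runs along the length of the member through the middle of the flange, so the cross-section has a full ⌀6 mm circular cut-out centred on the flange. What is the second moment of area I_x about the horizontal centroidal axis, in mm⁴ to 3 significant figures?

Split into non-overlapping primitives; take the origin at the lower-left of the bounding box.
Flange: 160 × 22, A = 3 520 mm², y = 11 mm, Ī = 141 973 mm⁴.
Web: 10 × 110, A = 1 100 mm², y = 77 mm, Ī = 1 109 167 mm⁴.
Hole (subtracted): ⌀6, A = 28.274 mm², y = 11 mm, Ī = 63.617 mm⁴.
Centroid: ȳ = ΣA·y / ΣA = 26.811 mm.
Transfer each piece to the horizontal centroidal axis using Ī + A·d² with d = y − 26.811:
  flange: d = -15.811 mm → contributes +1 021 936 mm⁴
  web: d = 50.189 mm → contributes +3 879 991 mm⁴
  hole: d = -15.811 mm → contributes −7131.9 mm⁴
Total I = 4 894 794 mm⁴.

I_x ≈ 4.89 × 10⁶ mm⁴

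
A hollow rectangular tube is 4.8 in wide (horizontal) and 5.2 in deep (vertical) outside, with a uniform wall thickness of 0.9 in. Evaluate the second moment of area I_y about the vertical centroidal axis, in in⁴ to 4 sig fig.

Split into non-overlapping primitives; take the origin at the lower-left of the bounding box.
Outer rectangle: 4.8 × 5.2, A = 24.96 in², x = 2.4 in, Ī = 47.9232 in⁴.
Inner void (subtracted): 3 × 3.4, A = 10.2 in², x = 2.4 in, Ī = 7.65 in⁴.
By symmetry the centroid is at mid-width, x̄ = 2.4 in.
All pieces are centred on the vertical centroidal axis, so I = ΣĪ (holes subtracted) = 40.2732 in⁴.

I_y ≈ 40.27 in⁴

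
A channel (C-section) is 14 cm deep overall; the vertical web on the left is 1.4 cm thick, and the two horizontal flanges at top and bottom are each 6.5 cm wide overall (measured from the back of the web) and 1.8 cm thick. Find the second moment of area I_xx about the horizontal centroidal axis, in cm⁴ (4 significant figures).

I_xx ≈ 1008 cm⁴

Break the section into simple shapes (no overlaps), measuring from the bottom-left corner of the bounding box.
Web: 1.4 × 14, A = 19.6 cm², y = 7 cm, Ī = 320.133 cm⁴.
Top flange (beyond web): 5.1 × 1.8, A = 9.18 cm², y = 13.1 cm, Ī = 2.4786 cm⁴.
Bottom flange (beyond web): 5.1 × 1.8, A = 9.18 cm², y = 0.9 cm, Ī = 2.4786 cm⁴.
By symmetry the centroid is at mid-height, ȳ = 7 cm.
Transfer each piece to the horizontal centroidal axis using Ī + A·d² with d = y − 7:
  web: d = 0 cm → contributes +320.133 cm⁴
  top flange (beyond web): d = 6.1 cm → contributes +344.066 cm⁴
  bottom flange (beyond web): d = -6.1 cm → contributes +344.066 cm⁴
Total I = 1008.27 cm⁴.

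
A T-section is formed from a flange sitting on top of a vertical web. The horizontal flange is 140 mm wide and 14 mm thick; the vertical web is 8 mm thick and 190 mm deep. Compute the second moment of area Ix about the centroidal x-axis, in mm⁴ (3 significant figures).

Ix ≈ 1.35 × 10⁷ mm⁴

Treat the section as a set of non-overlapping primitives; coordinates are from the bounding-box lower-left.
Flange: 140 × 14, A = 1 960 mm², y = 197 mm, Ī = 32 013 mm⁴.
Web: 8 × 190, A = 1 520 mm², y = 95 mm, Ī = 4 572 667 mm⁴.
Centroid: ȳ = ΣA·y / ΣA = 152.45 mm.
Transfer each piece to the centroidal x-axis using Ī + A·d² with d = y − 152.45:
  flange: d = 44.552 mm → contributes +3 922 331 mm⁴
  web: d = -57.448 mm → contributes +9 589 129 mm⁴
Total I = 13 511 461 mm⁴.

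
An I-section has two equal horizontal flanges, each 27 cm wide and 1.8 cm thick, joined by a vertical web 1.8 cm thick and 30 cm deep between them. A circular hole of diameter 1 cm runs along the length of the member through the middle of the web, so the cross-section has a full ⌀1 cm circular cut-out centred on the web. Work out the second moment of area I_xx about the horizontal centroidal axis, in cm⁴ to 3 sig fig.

Decompose the section into non-overlapping parts with the origin at the bottom-left of its bounding rectangle.
Bottom flange: 27 × 1.8, A = 48.6 cm², y = 0.9 cm, Ī = 13.122 cm⁴.
Web: 1.8 × 30, A = 54 cm², y = 16.8 cm, Ī = 4 050 cm⁴.
Top flange: 27 × 1.8, A = 48.6 cm², y = 32.7 cm, Ī = 13.122 cm⁴.
Hole (subtracted): ⌀1, A = 0.7854 cm², y = 16.8 cm, Ī = 0.049087 cm⁴.
By symmetry the centroid is at mid-height, ȳ = 16.8 cm.
Transfer each piece to the horizontal centroidal axis using Ī + A·d² with d = y − 16.8:
  bottom flange: d = -15.9 cm → contributes +12 300 cm⁴
  web: d = 0 cm → contributes +4 050 cm⁴
  top flange: d = 15.9 cm → contributes +12 300 cm⁴
  hole: d = 0 cm → contributes −0.049087 cm⁴
Total I = 28 649 cm⁴.

I_xx ≈ 2.86 × 10⁴ cm⁴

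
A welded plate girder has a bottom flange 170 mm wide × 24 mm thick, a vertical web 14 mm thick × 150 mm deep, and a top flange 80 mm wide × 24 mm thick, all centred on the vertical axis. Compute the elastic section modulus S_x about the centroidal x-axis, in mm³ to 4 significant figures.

S_x ≈ 3.705 × 10⁵ mm³

Split into non-overlapping primitives; take the origin at the lower-left of the bounding box.
Bottom plate: 170 × 24, A = 4 080 mm², y = 12 mm, Ī = 195 840 mm⁴.
Web plate: 14 × 150, A = 2 100 mm², y = 99 mm, Ī = 3 937 500 mm⁴.
Top plate: 80 × 24, A = 1 920 mm², y = 186 mm, Ī = 92 160 mm⁴.
Centroid: ȳ = ΣA·y / ΣA = 75.8 mm.
Transfer each piece to the centroidal x-axis using Ī + A·d² with d = y − 75.8:
  bottom plate: d = -63.8 mm → contributes +16 803 235 mm⁴
  web plate: d = 23.2 mm → contributes +5 067 804 mm⁴
  top plate: d = 110.2 mm → contributes +23 408 717 mm⁴
Total I = 45 279 756 mm⁴.
Extreme fibre distance c = 122.2 mm; S = I/c = 370 538 mm³.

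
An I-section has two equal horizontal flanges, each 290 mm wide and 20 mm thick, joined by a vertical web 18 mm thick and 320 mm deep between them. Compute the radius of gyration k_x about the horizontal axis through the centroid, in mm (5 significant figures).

Treat the section as a set of non-overlapping primitives; coordinates are from the bounding-box lower-left.
Bottom flange: 290 × 20, A = 5 800 mm², y = 10 mm, Ī = 193333.3 mm⁴.
Web: 18 × 320, A = 5 760 mm², y = 180 mm, Ī = 49 152 000 mm⁴.
Top flange: 290 × 20, A = 5 800 mm², y = 350 mm, Ī = 193333.3 mm⁴.
By symmetry the centroid is at mid-height, ȳ = 180 mm.
Transfer each piece to the horizontal axis through the centroid using Ī + A·d² with d = y − 180:
  bottom flange: d = -170 mm → contributes +167 813 333 mm⁴
  web: d = 0 mm → contributes +49 152 000 mm⁴
  top flange: d = 170 mm → contributes +167 813 333 mm⁴
Total I = 384 778 667 mm⁴.
Radius of gyration: k = √(I/A) = √(384 778 667 / 17 360) = 148.878 mm.

k_x ≈ 148.88 mm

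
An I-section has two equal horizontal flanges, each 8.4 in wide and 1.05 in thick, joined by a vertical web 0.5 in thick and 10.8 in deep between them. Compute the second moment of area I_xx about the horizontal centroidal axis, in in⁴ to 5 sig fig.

I_xx ≈ 673.37 in⁴

Treat the section as a set of non-overlapping primitives; coordinates are from the bounding-box lower-left.
Bottom flange: 8.4 × 1.05, A = 8.82 in², y = 0.525 in, Ī = 0.8103375 in⁴.
Web: 0.5 × 10.8, A = 5.4 in², y = 6.45 in, Ī = 52.488 in⁴.
Top flange: 8.4 × 1.05, A = 8.82 in², y = 12.375 in, Ī = 0.8103375 in⁴.
By symmetry the centroid is at mid-height, ȳ = 6.45 in.
Transfer each piece to the horizontal centroidal axis using Ī + A·d² with d = y − 6.45:
  bottom flange: d = -5.925 in → contributes +310.442 in⁴
  web: d = 0 in → contributes +52.488 in⁴
  top flange: d = 5.925 in → contributes +310.442 in⁴
Total I = 673.3719 in⁴.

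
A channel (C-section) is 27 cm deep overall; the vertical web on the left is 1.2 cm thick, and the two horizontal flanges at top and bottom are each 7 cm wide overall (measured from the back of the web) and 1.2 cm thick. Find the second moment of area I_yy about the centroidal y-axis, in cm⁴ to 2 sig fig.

Split into non-overlapping primitives; take the origin at the lower-left of the bounding box.
Web: 1.2 × 27, A = 32.4 cm², x = 0.6 cm, Ī = 3.888 cm⁴.
Top flange (beyond web): 5.8 × 1.2, A = 6.96 cm², x = 4.1 cm, Ī = 19.51 cm⁴.
Bottom flange (beyond web): 5.8 × 1.2, A = 6.96 cm², x = 4.1 cm, Ī = 19.51 cm⁴.
Centroid: x̄ = ΣA·x / ΣA = 1.652 cm.
Transfer each piece to the centroidal y-axis using Ī + A·d² with d = x − 1.652:
  web: d = -1.052 cm → contributes +39.73 cm⁴
  top flange (beyond web): d = 2.448 cm → contributes +61.23 cm⁴
  bottom flange (beyond web): d = 2.448 cm → contributes +61.23 cm⁴
Total I = 162.2 cm⁴.

I_yy ≈ 160 cm⁴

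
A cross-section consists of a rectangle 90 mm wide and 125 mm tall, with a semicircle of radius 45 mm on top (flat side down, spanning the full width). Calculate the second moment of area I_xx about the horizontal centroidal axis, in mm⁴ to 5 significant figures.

Break the section into simple shapes (no overlaps), measuring from the bottom-left corner of the bounding box.
Rectangular body: 90 × 125, A = 11 250 mm², y = 62.5 mm, Ī = 14 648 438 mm⁴.
Semicircular cap: semicircle r = 45, A = 3180.863 mm², y = 144.0986 mm, Ī = 450072.1 mm⁴.
Centroid: ȳ = ΣA·y / ΣA = 80.48603 mm.
Transfer each piece to the horizontal centroidal axis using Ī + A·d² with d = y − 80.48603:
  rectangular body: d = -17.98603 mm → contributes +18 287 781 mm⁴
  semicircular cap: d = 63.61256 mm → contributes +13 321 618 mm⁴
Total I = 31 609 399 mm⁴.

I_xx ≈ 3.1609 × 10⁷ mm⁴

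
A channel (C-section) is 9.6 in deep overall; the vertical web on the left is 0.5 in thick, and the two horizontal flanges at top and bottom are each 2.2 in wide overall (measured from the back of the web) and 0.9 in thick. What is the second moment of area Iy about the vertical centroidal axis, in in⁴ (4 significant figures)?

Iy ≈ 3.098 in⁴

Decompose the section into non-overlapping parts with the origin at the bottom-left of its bounding rectangle.
Web: 0.5 × 9.6, A = 4.8 in², x = 0.25 in, Ī = 0.1 in⁴.
Top flange (beyond web): 1.7 × 0.9, A = 1.53 in², x = 1.35 in, Ī = 0.368475 in⁴.
Bottom flange (beyond web): 1.7 × 0.9, A = 1.53 in², x = 1.35 in, Ī = 0.368475 in⁴.
Centroid: x̄ = ΣA·x / ΣA = 0.678244 in.
Transfer each piece to the vertical centroidal axis using Ī + A·d² with d = x − 0.678244:
  web: d = -0.428244 in → contributes +0.980287 in⁴
  top flange (beyond web): d = 0.671756 in → contributes +1.0589 in⁴
  bottom flange (beyond web): d = 0.671756 in → contributes +1.0589 in⁴
Total I = 3.09808 in⁴.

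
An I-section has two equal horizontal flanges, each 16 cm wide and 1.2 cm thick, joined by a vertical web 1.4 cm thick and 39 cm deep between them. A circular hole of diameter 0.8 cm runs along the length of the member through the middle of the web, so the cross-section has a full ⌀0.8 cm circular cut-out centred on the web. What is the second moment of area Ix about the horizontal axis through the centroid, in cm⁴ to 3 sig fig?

Ix ≈ 2.24 × 10⁴ cm⁴

Decompose the section into non-overlapping parts with the origin at the bottom-left of its bounding rectangle.
Bottom flange: 16 × 1.2, A = 19.2 cm², y = 0.6 cm, Ī = 2.304 cm⁴.
Web: 1.4 × 39, A = 54.6 cm², y = 20.7 cm, Ī = 6920.6 cm⁴.
Top flange: 16 × 1.2, A = 19.2 cm², y = 40.8 cm, Ī = 2.304 cm⁴.
Hole (subtracted): ⌀0.8, A = 0.50265 cm², y = 20.7 cm, Ī = 0.020106 cm⁴.
By symmetry the centroid is at mid-height, ȳ = 20.7 cm.
Transfer each piece to the horizontal axis through the centroid using Ī + A·d² with d = y − 20.7:
  bottom flange: d = -20.1 cm → contributes +7759.3 cm⁴
  web: d = 0 cm → contributes +6920.6 cm⁴
  top flange: d = 20.1 cm → contributes +7759.3 cm⁴
  hole: d = 0 cm → contributes −0.020106 cm⁴
Total I = 22 439 cm⁴.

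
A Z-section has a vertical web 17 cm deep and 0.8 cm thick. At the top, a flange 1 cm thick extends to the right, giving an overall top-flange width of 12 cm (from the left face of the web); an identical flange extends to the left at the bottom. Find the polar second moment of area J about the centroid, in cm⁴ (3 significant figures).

Split into non-overlapping primitives; take the origin at the lower-left of the bounding box.
Web: 0.8 × 17, A = 13.6 cm², y = 8.5 cm, Ī = 327.53 cm⁴.
Top flange (beyond web): 11.2 × 1, A = 11.2 cm², y = 16.5 cm, Ī = 0.93333 cm⁴.
Bottom flange (beyond web): 11.2 × 1, A = 11.2 cm², y = 0.5 cm, Ī = 0.93333 cm⁴.
Centroid: ȳ = ΣA·y / ΣA = 8.5 cm.
Transfer each piece to the centroidal x-axis using Ī + A·d² with d = y − 8.5:
  web: d = 0 cm → contributes +327.53 cm⁴
  top flange (beyond web): d = 8 cm → contributes +717.73 cm⁴
  bottom flange (beyond web): d = -8 cm → contributes +717.73 cm⁴
Total I = 1 763 cm⁴.
For the y-axis: x̄ = 11.6 cm.
Repeating about the centroidal y-axis gives I_y = 1041.3 cm⁴.
Polar second moment: J = I_x + I_y = 2804.3 cm⁴.

J ≈ 2800 cm⁴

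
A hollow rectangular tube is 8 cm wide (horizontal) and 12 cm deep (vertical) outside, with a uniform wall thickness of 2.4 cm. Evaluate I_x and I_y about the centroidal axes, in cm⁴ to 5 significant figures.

I_x ≈ 1052.5 cm⁴, I_y ≈ 492.34 cm⁴

Decompose the section into non-overlapping parts with the origin at the bottom-left of its bounding rectangle.
Outer rectangle: 8 × 12, A = 96 cm², y = 6 cm, Ī = 1 152 cm⁴.
Inner void (subtracted): 3.2 × 7.2, A = 23.04 cm², y = 6 cm, Ī = 99.5328 cm⁴.
By symmetry the centroid is at mid-height, ȳ = 6 cm.
All pieces are centred on the centroidal x-axis, so I = ΣĪ (holes subtracted) = 1052.467 cm⁴.
Repeating about the centroidal y-axis gives I_y = 492.3392 cm⁴.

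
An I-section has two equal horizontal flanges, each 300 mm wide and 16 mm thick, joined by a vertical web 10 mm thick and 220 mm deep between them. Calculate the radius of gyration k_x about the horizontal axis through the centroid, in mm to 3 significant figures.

k_x ≈ 110 mm

Decompose the section into non-overlapping parts with the origin at the bottom-left of its bounding rectangle.
Bottom flange: 300 × 16, A = 4 800 mm², y = 8 mm, Ī = 102 400 mm⁴.
Web: 10 × 220, A = 2 200 mm², y = 126 mm, Ī = 8 873 333 mm⁴.
Top flange: 300 × 16, A = 4 800 mm², y = 244 mm, Ī = 102 400 mm⁴.
By symmetry the centroid is at mid-height, ȳ = 126 mm.
Transfer each piece to the horizontal axis through the centroid using Ī + A·d² with d = y − 126:
  bottom flange: d = -118 mm → contributes +66 937 600 mm⁴
  web: d = 0 mm → contributes +8 873 333 mm⁴
  top flange: d = 118 mm → contributes +66 937 600 mm⁴
Total I = 142 748 533 mm⁴.
Radius of gyration: k = √(I/A) = √(142 748 533 / 11 800) = 109.99 mm.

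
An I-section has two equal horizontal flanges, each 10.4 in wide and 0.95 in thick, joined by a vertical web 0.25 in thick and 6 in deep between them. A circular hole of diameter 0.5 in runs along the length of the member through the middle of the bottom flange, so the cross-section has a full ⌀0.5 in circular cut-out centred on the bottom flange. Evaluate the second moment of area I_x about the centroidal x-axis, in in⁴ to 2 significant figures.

Break the section into simple shapes (no overlaps), measuring from the bottom-left corner of the bounding box.
Bottom flange: 10.4 × 0.95, A = 9.88 in², y = 0.475 in, Ī = 0.7431 in⁴.
Web: 0.25 × 6, A = 1.5 in², y = 3.95 in, Ī = 4.5 in⁴.
Top flange: 10.4 × 0.95, A = 9.88 in², y = 7.425 in, Ī = 0.7431 in⁴.
Hole (subtracted): ⌀0.5, A = 0.1963 in², y = 0.475 in, Ī = 0.003068 in⁴.
Centroid: ȳ = ΣA·y / ΣA = 3.982 in.
Transfer each piece to the centroidal x-axis using Ī + A·d² with d = y − 3.982:
  bottom flange: d = -3.507 in → contributes +122.3 in⁴
  web: d = -0.03239 in → contributes +4.502 in⁴
  top flange: d = 3.443 in → contributes +117.8 in⁴
  hole: d = -3.507 in → contributes −2.419 in⁴
Total I = 242.2 in⁴.

I_x ≈ 240 in⁴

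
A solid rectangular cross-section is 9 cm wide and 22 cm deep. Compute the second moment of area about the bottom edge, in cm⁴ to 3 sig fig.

I_base ≈ 3.19 × 10⁴ cm⁴

The section: 9 × 22, A = 198 cm², y = 11 cm, Ī = 7 986 cm⁴.
Transfer it to a horizontal axis along the bottom face using Ī + A·d² with d = y − 0:
  the section: d = 11 cm → contributes +31 944 cm⁴
Total I = 31 944 cm⁴.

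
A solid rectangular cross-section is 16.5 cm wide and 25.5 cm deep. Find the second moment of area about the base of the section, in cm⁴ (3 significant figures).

The section: 16.5 × 25.5, A = 420.75 cm², y = 12.75 cm, Ī = 22 799 cm⁴.
Transfer it to a horizontal axis along the bottom face using Ī + A·d² with d = y − 0:
  the section: d = 12.75 cm → contributes +91 198 cm⁴
Total I = 91 198 cm⁴.

I_base ≈ 9.12 × 10⁴ cm⁴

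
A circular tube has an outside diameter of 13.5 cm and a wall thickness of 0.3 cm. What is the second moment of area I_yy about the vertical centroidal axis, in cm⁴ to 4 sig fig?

Break the section into simple shapes (no overlaps), measuring from the bottom-left corner of the bounding box.
Outer circle: ⌀13.5, A = 143.139 cm², x = 6.75 cm, Ī = 1630.44 cm⁴.
Bore (subtracted): ⌀12.9, A = 130.698 cm², x = 6.75 cm, Ī = 1359.34 cm⁴.
By symmetry the centroid is at mid-width, x̄ = 6.75 cm.
All pieces are centred on the vertical centroidal axis, so I = ΣĪ (holes subtracted) = 271.099 cm⁴.

I_yy ≈ 271.1 cm⁴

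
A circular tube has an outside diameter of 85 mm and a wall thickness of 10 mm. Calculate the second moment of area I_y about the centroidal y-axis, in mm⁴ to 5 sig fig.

I_y ≈ 1.6862 × 10⁶ mm⁴

Decompose the section into non-overlapping parts with the origin at the bottom-left of its bounding rectangle.
Outer circle: ⌀85, A = 5674.502 mm², x = 42.5 mm, Ī = 2 562 392 mm⁴.
Bore (subtracted): ⌀65, A = 3318.307 mm², x = 42.5 mm, Ī = 876240.5 mm⁴.
By symmetry the centroid is at mid-width, x̄ = 42.5 mm.
All pieces are centred on the centroidal y-axis, so I = ΣĪ (holes subtracted) = 1 686 152 mm⁴.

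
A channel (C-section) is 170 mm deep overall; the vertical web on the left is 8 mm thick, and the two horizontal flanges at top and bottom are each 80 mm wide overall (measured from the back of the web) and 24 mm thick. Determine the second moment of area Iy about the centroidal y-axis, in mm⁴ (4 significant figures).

Split into non-overlapping primitives; take the origin at the lower-left of the bounding box.
Web: 8 × 170, A = 1 360 mm², x = 4 mm, Ī = 7253.33 mm⁴.
Top flange (beyond web): 72 × 24, A = 1 728 mm², x = 44 mm, Ī = 746 496 mm⁴.
Bottom flange (beyond web): 72 × 24, A = 1 728 mm², x = 44 mm, Ī = 746 496 mm⁴.
Centroid: x̄ = ΣA·x / ΣA = 32.7043 mm.
Transfer each piece to the centroidal y-axis using Ī + A·d² with d = x − 32.7043:
  web: d = -28.7043 mm → contributes +1 127 809 mm⁴
  top flange (beyond web): d = 11.2957 mm → contributes +966 976 mm⁴
  bottom flange (beyond web): d = 11.2957 mm → contributes +966 976 mm⁴
Total I = 3 061 760 mm⁴.

Iy ≈ 3.062 × 10⁶ mm⁴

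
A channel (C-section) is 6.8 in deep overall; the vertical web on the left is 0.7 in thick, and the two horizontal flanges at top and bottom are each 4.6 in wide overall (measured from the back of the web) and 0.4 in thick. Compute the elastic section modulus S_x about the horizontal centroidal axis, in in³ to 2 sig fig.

S_x ≈ 15 in³

Treat the section as a set of non-overlapping primitives; coordinates are from the bounding-box lower-left.
Web: 0.7 × 6.8, A = 4.76 in², y = 3.4 in, Ī = 18.34 in⁴.
Top flange (beyond web): 3.9 × 0.4, A = 1.56 in², y = 6.6 in, Ī = 0.0208 in⁴.
Bottom flange (beyond web): 3.9 × 0.4, A = 1.56 in², y = 0.2 in, Ī = 0.0208 in⁴.
By symmetry the centroid is at mid-height, ȳ = 3.4 in.
Transfer each piece to the horizontal centroidal axis using Ī + A·d² with d = y − 3.4:
  web: d = 0 in → contributes +18.34 in⁴
  top flange (beyond web): d = 3.2 in → contributes +16 in⁴
  bottom flange (beyond web): d = -3.2 in → contributes +16 in⁴
Total I = 50.33 in⁴.
Extreme fibre distance c = 3.4 in; S = I/c = 14.8 in³.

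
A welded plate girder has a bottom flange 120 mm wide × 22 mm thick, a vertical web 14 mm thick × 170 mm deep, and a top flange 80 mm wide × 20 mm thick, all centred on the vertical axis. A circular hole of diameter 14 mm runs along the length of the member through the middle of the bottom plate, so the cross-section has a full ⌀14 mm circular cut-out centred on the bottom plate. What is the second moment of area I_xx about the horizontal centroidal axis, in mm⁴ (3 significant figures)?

Split into non-overlapping primitives; take the origin at the lower-left of the bounding box.
Bottom plate: 120 × 22, A = 2 640 mm², y = 11 mm, Ī = 106 480 mm⁴.
Web plate: 14 × 170, A = 2 380 mm², y = 107 mm, Ī = 5 731 833 mm⁴.
Top plate: 80 × 20, A = 1 600 mm², y = 202 mm, Ī = 53 333 mm⁴.
Hole (subtracted): ⌀14, A = 153.94 mm², y = 11 mm, Ī = 1885.7 mm⁴.
Centroid: ȳ = ΣA·y / ΣA = 93.597 mm.
Transfer each piece to the horizontal centroidal axis using Ī + A·d² with d = y − 93.597:
  bottom plate: d = -82.597 mm → contributes +18 117 439 mm⁴
  web plate: d = 13.403 mm → contributes +6 159 351 mm⁴
  top plate: d = 108.4 mm → contributes +18 855 126 mm⁴
  hole: d = -82.597 mm → contributes −1 052 102 mm⁴
Total I = 42 079 814 mm⁴.

I_xx ≈ 4.21 × 10⁷ mm⁴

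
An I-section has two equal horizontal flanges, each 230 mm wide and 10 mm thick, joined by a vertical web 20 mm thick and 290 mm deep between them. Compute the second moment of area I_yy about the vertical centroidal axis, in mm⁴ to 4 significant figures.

I_yy ≈ 2.047 × 10⁷ mm⁴

Decompose the section into non-overlapping parts with the origin at the bottom-left of its bounding rectangle.
Bottom flange: 230 × 10, A = 2 300 mm², x = 115 mm, Ī = 10 139 167 mm⁴.
Web: 20 × 290, A = 5 800 mm², x = 115 mm, Ī = 193 333 mm⁴.
Top flange: 230 × 10, A = 2 300 mm², x = 115 mm, Ī = 10 139 167 mm⁴.
By symmetry the centroid is at mid-width, x̄ = 115 mm.
All pieces are centred on the vertical centroidal axis, so I = ΣĪ = 20 471 667 mm⁴.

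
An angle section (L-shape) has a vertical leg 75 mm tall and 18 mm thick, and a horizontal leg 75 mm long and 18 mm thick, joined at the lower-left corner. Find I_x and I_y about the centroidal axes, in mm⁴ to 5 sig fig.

Decompose the section into non-overlapping parts with the origin at the bottom-left of its bounding rectangle.
Vertical leg: 18 × 75, A = 1 350 mm², y = 37.5 mm, Ī = 632812.5 mm⁴.
Horizontal leg (remainder): 57 × 18, A = 1 026 mm², y = 9 mm, Ī = 27 702 mm⁴.
Centroid: ȳ = ΣA·y / ΣA = 25.19318 mm.
Transfer each piece to the centroidal x-axis using Ī + A·d² with d = y − 25.19318:
  vertical leg: d = 12.30682 mm → contributes +837280.5 mm⁴
  horizontal leg (remainder): d = -16.19318 mm → contributes +296738.8 mm⁴
Total I = 1 134 019 mm⁴.
For the y-axis: x̄ = 25.19318 mm.
Repeating about the centroidal y-axis gives I_y = 1 134 019 mm⁴.

I_x ≈ 1.1340 × 10⁶ mm⁴, I_y ≈ 1.1340 × 10⁶ mm⁴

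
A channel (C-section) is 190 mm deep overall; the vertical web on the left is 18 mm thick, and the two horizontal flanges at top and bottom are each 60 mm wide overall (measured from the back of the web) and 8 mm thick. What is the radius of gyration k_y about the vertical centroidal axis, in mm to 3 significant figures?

Decompose the section into non-overlapping parts with the origin at the bottom-left of its bounding rectangle.
Web: 18 × 190, A = 3 420 mm², x = 9 mm, Ī = 92 340 mm⁴.
Top flange (beyond web): 42 × 8, A = 336 mm², x = 39 mm, Ī = 49 392 mm⁴.
Bottom flange (beyond web): 42 × 8, A = 336 mm², x = 39 mm, Ī = 49 392 mm⁴.
Centroid: x̄ = ΣA·x / ΣA = 13.927 mm.
Transfer each piece to the vertical centroidal axis using Ī + A·d² with d = x − 13.927:
  web: d = -4.9267 mm → contributes +175 351 mm⁴
  top flange (beyond web): d = 25.073 mm → contributes +260 625 mm⁴
  bottom flange (beyond web): d = 25.073 mm → contributes +260 625 mm⁴
Total I = 696 602 mm⁴.
Radius of gyration: k = √(I/A) = √(696 602 / 4 092) = 13.047 mm.

k_y ≈ 13.0 mm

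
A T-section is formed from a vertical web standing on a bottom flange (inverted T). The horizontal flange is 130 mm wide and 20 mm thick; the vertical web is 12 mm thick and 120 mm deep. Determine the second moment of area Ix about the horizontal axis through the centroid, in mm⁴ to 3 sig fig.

Ix ≈ 6.36 × 10⁶ mm⁴

Treat the section as a set of non-overlapping primitives; coordinates are from the bounding-box lower-left.
Flange: 130 × 20, A = 2 600 mm², y = 10 mm, Ī = 86 667 mm⁴.
Web: 12 × 120, A = 1 440 mm², y = 80 mm, Ī = 1 728 000 mm⁴.
Centroid: ȳ = ΣA·y / ΣA = 34.95 mm.
Transfer each piece to the horizontal axis through the centroid using Ī + A·d² with d = y − 34.95:
  flange: d = -24.95 mm → contributes +1 705 237 mm⁴
  web: d = 45.05 mm → contributes +4 650 419 mm⁴
Total I = 6 355 657 mm⁴.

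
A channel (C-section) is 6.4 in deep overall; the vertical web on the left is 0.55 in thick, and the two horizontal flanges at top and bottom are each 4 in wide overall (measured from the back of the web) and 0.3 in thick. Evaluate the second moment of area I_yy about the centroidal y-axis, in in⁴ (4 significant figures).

Decompose the section into non-overlapping parts with the origin at the bottom-left of its bounding rectangle.
Web: 0.55 × 6.4, A = 3.52 in², x = 0.275 in, Ī = 0.0887333 in⁴.
Top flange (beyond web): 3.45 × 0.3, A = 1.035 in², x = 2.275 in, Ī = 1.02659 in⁴.
Bottom flange (beyond web): 3.45 × 0.3, A = 1.035 in², x = 2.275 in, Ī = 1.02659 in⁴.
Centroid: x̄ = ΣA·x / ΣA = 1.01561 in.
Transfer each piece to the centroidal y-axis using Ī + A·d² with d = x − 1.01561:
  web: d = -0.740608 in → contributes +2.01946 in⁴
  top flange (beyond web): d = 1.25939 in → contributes +2.66817 in⁴
  bottom flange (beyond web): d = 1.25939 in → contributes +2.66817 in⁴
Total I = 7.3558 in⁴.

I_yy ≈ 7.356 in⁴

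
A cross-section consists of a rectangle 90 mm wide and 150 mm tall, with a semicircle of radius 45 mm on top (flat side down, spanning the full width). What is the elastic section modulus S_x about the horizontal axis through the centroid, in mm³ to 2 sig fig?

S_x ≈ 4.8 × 10⁵ mm³

Decompose the section into non-overlapping parts with the origin at the bottom-left of its bounding rectangle.
Rectangular body: 90 × 150, A = 13 500 mm², y = 75 mm, Ī = 25 312 500 mm⁴.
Semicircular cap: semicircle r = 45, A = 3 181 mm², y = 169.1 mm, Ī = 450 072 mm⁴.
Centroid: ȳ = ΣA·y / ΣA = 92.94 mm.
Transfer each piece to the horizontal axis through the centroid using Ī + A·d² with d = y − 92.94:
  rectangular body: d = -17.94 mm → contributes +29 659 132 mm⁴
  semicircular cap: d = 76.15 mm → contributes +18 897 749 mm⁴
Total I = 48 556 881 mm⁴.
Extreme fibre distance c = 102.1 mm; S = I/c = 475 785 mm³.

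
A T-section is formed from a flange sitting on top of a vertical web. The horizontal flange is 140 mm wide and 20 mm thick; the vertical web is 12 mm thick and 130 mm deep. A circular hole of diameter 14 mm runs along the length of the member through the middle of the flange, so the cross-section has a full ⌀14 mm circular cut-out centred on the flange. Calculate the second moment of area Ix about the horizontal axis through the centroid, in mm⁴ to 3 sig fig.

Break the section into simple shapes (no overlaps), measuring from the bottom-left corner of the bounding box.
Flange: 140 × 20, A = 2 800 mm², y = 140 mm, Ī = 93 333 mm⁴.
Web: 12 × 130, A = 1 560 mm², y = 65 mm, Ī = 2 197 000 mm⁴.
Hole (subtracted): ⌀14, A = 153.94 mm², y = 140 mm, Ī = 1885.7 mm⁴.
Centroid: ȳ = ΣA·y / ΣA = 112.18 mm.
Transfer each piece to the horizontal axis through the centroid using Ī + A·d² with d = y − 112.18:
  flange: d = 27.817 mm → contributes +2 259 932 mm⁴
  web: d = -47.183 mm → contributes +5 669 928 mm⁴
  hole: d = 27.817 mm → contributes −121 001 mm⁴
Total I = 7 808 859 mm⁴.

Ix ≈ 7.81 × 10⁶ mm⁴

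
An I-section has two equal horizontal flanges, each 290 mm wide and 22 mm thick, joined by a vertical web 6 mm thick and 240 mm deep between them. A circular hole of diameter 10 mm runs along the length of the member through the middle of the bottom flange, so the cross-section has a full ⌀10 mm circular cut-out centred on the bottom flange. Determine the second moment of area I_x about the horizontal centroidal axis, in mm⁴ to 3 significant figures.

I_x ≈ 2.25 × 10⁸ mm⁴

Split into non-overlapping primitives; take the origin at the lower-left of the bounding box.
Bottom flange: 290 × 22, A = 6 380 mm², y = 11 mm, Ī = 257 327 mm⁴.
Web: 6 × 240, A = 1 440 mm², y = 142 mm, Ī = 6 912 000 mm⁴.
Top flange: 290 × 22, A = 6 380 mm², y = 273 mm, Ī = 257 327 mm⁴.
Hole (subtracted): ⌀10, A = 78.54 mm², y = 11 mm, Ī = 490.87 mm⁴.
Centroid: ȳ = ΣA·y / ΣA = 142.73 mm.
Transfer each piece to the horizontal centroidal axis using Ī + A·d² with d = y − 142.73:
  bottom flange: d = -131.73 mm → contributes +110 965 771 mm⁴
  web: d = -0.72859 mm → contributes +6 912 764 mm⁴
  top flange: d = 130.27 mm → contributes +108 530 016 mm⁴
  hole: d = -131.73 mm → contributes −1 363 347 mm⁴
Total I = 225 045 204 mm⁴.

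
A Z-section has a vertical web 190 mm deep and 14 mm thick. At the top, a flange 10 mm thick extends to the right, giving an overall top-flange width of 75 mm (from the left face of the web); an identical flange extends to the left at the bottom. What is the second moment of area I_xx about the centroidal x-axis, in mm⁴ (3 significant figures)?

I_xx ≈ 1.79 × 10⁷ mm⁴

Treat the section as a set of non-overlapping primitives; coordinates are from the bounding-box lower-left.
Web: 14 × 190, A = 2 660 mm², y = 95 mm, Ī = 8 002 167 mm⁴.
Top flange (beyond web): 61 × 10, A = 610 mm², y = 185 mm, Ī = 5083.3 mm⁴.
Bottom flange (beyond web): 61 × 10, A = 610 mm², y = 5 mm, Ī = 5083.3 mm⁴.
Centroid: ȳ = ΣA·y / ΣA = 95 mm.
Transfer each piece to the centroidal x-axis using Ī + A·d² with d = y − 95:
  web: d = 0 mm → contributes +8 002 167 mm⁴
  top flange (beyond web): d = 90 mm → contributes +4 946 083 mm⁴
  bottom flange (beyond web): d = -90 mm → contributes +4 946 083 mm⁴
Total I = 17 894 333 mm⁴.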